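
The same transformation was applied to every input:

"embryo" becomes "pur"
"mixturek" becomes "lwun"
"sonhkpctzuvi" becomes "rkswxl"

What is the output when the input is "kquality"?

tdlb

Each output is the input with this applied: keep every other character starting from the second (positions 2nd, 4th, 6th, ...), then shift every letter 3 places forward in the alphabet (wrapping around).
Applying both steps to "kquality": "qaiy", then "tdlb".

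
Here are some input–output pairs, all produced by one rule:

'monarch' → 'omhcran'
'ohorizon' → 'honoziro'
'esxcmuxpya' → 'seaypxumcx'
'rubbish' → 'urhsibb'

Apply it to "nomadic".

oncidam

What's happening: move the first 2 characters to the end (rotate left by 2), then reverse the string.
For "nomadic", step one produces "madicno"; step two turns that into "oncidam".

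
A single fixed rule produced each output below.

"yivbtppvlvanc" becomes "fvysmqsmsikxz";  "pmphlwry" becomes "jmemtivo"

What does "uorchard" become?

What's happening: swap each adjacent pair of characters (1↔2, 3↔4, ...), then shift every letter 3 places backward in the alphabet (wrapping around).
On "uorchard": the first step gives "oucrahdr", and the second then gives "lrzoxeao".

lrzoxeao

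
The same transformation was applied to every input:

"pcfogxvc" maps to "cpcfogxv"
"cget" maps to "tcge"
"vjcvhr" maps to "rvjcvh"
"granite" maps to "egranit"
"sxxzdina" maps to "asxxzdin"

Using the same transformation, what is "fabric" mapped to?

Each output is the input with this applied: move the last character to the front.
"fabric" → "cfabri".

cfabri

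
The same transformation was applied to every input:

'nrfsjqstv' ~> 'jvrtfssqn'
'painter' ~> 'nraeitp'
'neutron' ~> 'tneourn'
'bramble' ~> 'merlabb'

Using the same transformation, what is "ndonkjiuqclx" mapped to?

ixdlocnqkujn

The pattern: take characters alternately from the front and the back (1st, last, 2nd, 2nd-last, ...), then swap the first and last characters.
On "ndonkjiuqclx": the first step gives "nxdlocnqkuji", and the second then gives "ixdlocnqkujn".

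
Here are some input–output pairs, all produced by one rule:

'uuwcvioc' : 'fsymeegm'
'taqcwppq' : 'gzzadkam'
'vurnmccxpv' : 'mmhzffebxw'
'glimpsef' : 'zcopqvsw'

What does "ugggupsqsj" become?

zcacteqqqe

The pattern: shift every letter 10 places forward in the alphabet (wrapping around), then swap the front and back halves of the string.
On "ugggupsqsj": the first step gives "eqqqezcact", and the second then gives "zcacteqqqe".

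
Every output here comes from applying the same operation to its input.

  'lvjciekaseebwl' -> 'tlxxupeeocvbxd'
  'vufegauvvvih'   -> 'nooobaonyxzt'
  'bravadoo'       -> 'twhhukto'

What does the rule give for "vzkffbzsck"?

uslvdosdyy

In each case the input is transformed by: shift every letter 7 places backward in the alphabet (wrapping around), then swap the front and back halves of the string.
Applying that to "vzkffbzsck" gives "uslvdosdyy".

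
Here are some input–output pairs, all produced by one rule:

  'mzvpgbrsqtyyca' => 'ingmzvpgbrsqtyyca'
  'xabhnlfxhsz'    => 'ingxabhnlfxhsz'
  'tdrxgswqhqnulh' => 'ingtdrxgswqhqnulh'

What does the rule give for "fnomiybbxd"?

ingfnomiybbxd

The rule is to prepend "ing".
For "fnomiybbxd" the result is "ingfnomiybbxd".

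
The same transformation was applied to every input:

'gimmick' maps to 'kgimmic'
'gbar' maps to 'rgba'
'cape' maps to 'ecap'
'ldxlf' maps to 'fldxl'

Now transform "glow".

In each case the input is transformed by: move the last character to the front.
For "glow" the result is "wglo".

wglo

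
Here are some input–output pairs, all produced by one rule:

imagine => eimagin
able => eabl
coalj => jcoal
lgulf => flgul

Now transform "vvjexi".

ivvjex

The rule is to move the last character to the front.
So "vvjexi" becomes "ivvjex".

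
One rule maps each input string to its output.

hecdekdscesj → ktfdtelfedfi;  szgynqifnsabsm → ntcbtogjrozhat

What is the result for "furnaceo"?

pfdbosvg

The pattern: shift every letter 1 place forward in the alphabet (wrapping around), then reverse the string.
Starting from "furnaceo": after the first operation, "gvsobdfp"; after the second, "pfdbosvg".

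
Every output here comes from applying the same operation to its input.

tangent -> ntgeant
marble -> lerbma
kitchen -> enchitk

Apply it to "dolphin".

inphold

The rule is to reverse the string, then swap each adjacent pair of characters (1↔2, 3↔4, ...).
"dolphin" → "inphold".
(Check on "kitchen": → "nehctik" → "enchitk" ✓)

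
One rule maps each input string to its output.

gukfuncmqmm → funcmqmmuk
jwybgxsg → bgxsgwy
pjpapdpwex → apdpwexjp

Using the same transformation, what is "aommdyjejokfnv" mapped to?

mdyjejokfnvom

The pattern: delete the first character, then move the first 2 characters to the end (rotate left by 2).
"aommdyjejokfnv" → "ommdyjejokfnv" → "mdyjejokfnvom".
(Check on "gukfuncmqmm": → "ukfuncmqmm" → "funcmqmmuk" ✓)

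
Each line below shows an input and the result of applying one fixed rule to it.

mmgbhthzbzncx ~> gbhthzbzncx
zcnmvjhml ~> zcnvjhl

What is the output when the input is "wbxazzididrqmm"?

wbxazzididrq

The pattern: remove every "m".
So "wbxazzididrqmm" becomes "wbxazzididrq".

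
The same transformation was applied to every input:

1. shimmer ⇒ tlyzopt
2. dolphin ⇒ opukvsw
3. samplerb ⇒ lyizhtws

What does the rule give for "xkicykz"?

frgerpj

In each case the input is transformed by: move the last 3 characters to the front (rotate right by 3), then shift every letter 7 places forward in the alphabet (wrapping around).
On "xkicykz": the first step gives "ykzxkic", and the second then gives "frgerpj".
(Check on "dolphin": → "hindolp" → "opukvsw" ✓)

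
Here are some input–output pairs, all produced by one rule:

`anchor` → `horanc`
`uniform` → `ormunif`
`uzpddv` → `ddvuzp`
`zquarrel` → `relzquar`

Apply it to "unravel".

velunra

The rule is to move the last 3 characters to the front (rotate right by 3).
On "unravel" that produces "velunra".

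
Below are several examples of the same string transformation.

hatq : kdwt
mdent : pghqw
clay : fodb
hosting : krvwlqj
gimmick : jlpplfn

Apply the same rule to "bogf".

What's happening: shift every letter 3 places forward in the alphabet (wrapping around).
Doing the same to "bogf": "erji".

erji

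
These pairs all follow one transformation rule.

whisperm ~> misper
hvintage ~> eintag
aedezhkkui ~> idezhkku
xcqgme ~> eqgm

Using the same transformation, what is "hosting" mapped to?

Each output is the input with this applied: delete the first 2 characters, then move the last character to the front.
On "hosting": the first step gives "sting", and the second then gives "gstin".

gstin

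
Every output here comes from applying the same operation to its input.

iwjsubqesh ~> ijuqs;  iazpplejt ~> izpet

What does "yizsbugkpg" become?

Looking at the pairs, the operation is to keep every other character starting from the first (positions 1st, 3rd, 5th, ...).
So "yizsbugkpg" becomes "yzbgp".

yzbgp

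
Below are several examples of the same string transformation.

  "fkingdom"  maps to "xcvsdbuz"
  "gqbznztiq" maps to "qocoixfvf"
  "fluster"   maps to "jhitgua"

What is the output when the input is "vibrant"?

Looking at the pairs, the operation is to shift every letter 11 places backward in the alphabet (wrapping around), then move the first 2 characters to the end (rotate left by 2).
So "vibrant" becomes "qgpcikx".

qgpcikx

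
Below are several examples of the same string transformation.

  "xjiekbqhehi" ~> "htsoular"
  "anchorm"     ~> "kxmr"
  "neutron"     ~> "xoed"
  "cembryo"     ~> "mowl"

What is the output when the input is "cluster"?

Looking at the pairs, the operation is to delete the last 3 characters, then shift every letter 10 places forward in the alphabet (wrapping around).
"cluster" → "clus" → "mvec".

mvec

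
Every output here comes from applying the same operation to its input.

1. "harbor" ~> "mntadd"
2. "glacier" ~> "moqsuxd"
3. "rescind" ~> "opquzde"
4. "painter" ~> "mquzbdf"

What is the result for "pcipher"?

oqtubbd

Each output is the input with this applied: sort the characters into alphabetical order, then shift every letter 12 places forward in the alphabet (wrapping around).
On "pcipher": the first step gives "cehippr", and the second then gives "oqtubbd".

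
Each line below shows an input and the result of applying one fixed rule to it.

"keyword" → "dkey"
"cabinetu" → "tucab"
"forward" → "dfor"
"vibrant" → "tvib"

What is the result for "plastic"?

Looking at the pairs, the operation is to move the first 3 characters to the end (rotate left by 3), then delete the first 3 characters.
On "plastic": the first step gives "sticpla", and the second then gives "cpla".

cpla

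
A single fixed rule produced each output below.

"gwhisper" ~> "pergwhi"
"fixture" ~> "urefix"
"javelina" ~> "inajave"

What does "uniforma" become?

rmaunif

Looking at the pairs, the operation is to move the last 3 characters to the front (rotate right by 3), then delete the last character.
For "uniforma", step one produces "rmaunifo"; step two turns that into "rmaunif".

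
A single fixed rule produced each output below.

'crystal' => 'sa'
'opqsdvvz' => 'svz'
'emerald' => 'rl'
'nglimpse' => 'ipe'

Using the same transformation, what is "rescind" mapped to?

In each case the input is transformed by: delete the first 2 characters, then keep every other character starting from the second (positions 2nd, 4th, 6th, ...).
On "rescind" that produces "cn".

cn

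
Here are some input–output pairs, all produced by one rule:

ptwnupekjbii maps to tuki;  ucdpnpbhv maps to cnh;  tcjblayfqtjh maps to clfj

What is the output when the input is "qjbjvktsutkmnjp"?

What's happening: keep one character in every 3, starting at position 2 (positions 2nd, 5th, 8th, ...).
"qjbjvktsutkmnjp" → "jvskj".

jvskj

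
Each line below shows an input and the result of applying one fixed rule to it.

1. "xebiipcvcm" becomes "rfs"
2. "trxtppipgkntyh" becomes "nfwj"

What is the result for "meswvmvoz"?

Each output is the input with this applied: keep one character in every 3, starting at position 3 (positions 3rd, 6th, 9th, ...), then shift every letter 10 places backward in the alphabet (wrapping around).
Working it through for "meswvmvoz": intermediate "smz", final "icp".

icp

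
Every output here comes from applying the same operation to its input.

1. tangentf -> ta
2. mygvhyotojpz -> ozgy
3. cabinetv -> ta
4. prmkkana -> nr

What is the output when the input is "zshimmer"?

In each case the input is transformed by: swap the front and back halves of the string, then keep one character in every 3, starting at position 3 (positions 3rd, 6th, 9th, ...).
"zshimmer" → "mmerzshi" → "es".
(Check on "mygvhyotojpz": → "otojpzmygvhy" → "ozgy" ✓)

es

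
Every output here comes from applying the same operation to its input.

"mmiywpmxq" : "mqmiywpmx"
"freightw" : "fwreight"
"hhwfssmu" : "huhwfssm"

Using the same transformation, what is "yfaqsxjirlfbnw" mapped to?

The pattern: swap the first and last characters, then move the last character to the front.
"yfaqsxjirlfbnw" → "wfaqsxjirlfbny" → "ywfaqsxjirlfbn".

ywfaqsxjirlfbn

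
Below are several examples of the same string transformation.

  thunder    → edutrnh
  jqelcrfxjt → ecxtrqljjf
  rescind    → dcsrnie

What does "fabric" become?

barifc

Rule — sort the characters into reverse alphabetical order, then move the last 2 characters to the front (rotate right by 2).
For "fabric" the result is "barifc".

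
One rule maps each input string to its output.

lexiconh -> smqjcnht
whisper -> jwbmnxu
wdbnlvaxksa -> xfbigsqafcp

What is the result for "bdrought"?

mygiwtzl

Rule — shift every letter 5 places forward in the alphabet (wrapping around), then move the last 2 characters to the front (rotate right by 2).
Starting from "bdrought": after the first operation, "giwtzlmy"; after the second, "mygiwtzl".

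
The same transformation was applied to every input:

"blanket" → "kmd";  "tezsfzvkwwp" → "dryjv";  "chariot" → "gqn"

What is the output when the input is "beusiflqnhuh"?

drepgg

What's happening: shift every letter 1 place backward in the alphabet (wrapping around), then keep every other character starting from the second (positions 2nd, 4th, 6th, ...).
Starting from "beusiflqnhuh": after the first operation, "adtrhekpmgtg"; after the second, "drepgg".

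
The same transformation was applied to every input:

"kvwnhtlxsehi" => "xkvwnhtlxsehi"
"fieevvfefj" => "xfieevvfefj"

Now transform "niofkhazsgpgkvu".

In each case the input is transformed by: prepend "x".
Applying that to "niofkhazsgpgkvu" gives "xniofkhazsgpgkvu".

xniofkhazsgpgkvu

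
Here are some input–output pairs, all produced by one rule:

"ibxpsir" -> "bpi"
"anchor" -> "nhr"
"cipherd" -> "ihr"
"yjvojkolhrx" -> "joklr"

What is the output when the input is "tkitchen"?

In each case the input is transformed by: keep every other character starting from the second (positions 2nd, 4th, 6th, ...).
So "tkitchen" becomes "kthn".

kthn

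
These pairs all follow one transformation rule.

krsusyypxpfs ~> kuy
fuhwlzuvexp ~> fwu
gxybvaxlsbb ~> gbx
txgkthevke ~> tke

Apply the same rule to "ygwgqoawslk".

yga

The transformation: delete the last 3 characters, then keep one character in every 3, starting at position 1 (positions 1st, 4th, 7th, ...).
Applying both steps to "ygwgqoawslk": "ygwgqoaw", then "yga".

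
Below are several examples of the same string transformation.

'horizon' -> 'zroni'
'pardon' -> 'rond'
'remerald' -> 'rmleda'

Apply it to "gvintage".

tnigea

The pattern: delete the first 2 characters, then sort the characters into reverse alphabetical order.
Working it through for "gvintage": intermediate "intage", final "tnigea".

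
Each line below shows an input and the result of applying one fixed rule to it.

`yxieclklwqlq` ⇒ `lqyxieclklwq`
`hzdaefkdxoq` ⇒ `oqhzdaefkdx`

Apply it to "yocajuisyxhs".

hsyocajuisyx

The pattern: move the last 2 characters to the front (rotate right by 2).
"yocajuisyxhs" → "hsyocajuisyx".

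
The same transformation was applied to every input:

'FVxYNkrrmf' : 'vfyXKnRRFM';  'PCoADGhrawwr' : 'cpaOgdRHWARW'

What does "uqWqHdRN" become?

The pattern: flip the case of every letter, then swap each adjacent pair of characters (1↔2, 3↔4, ...).
Starting from "uqWqHdRN": after the first operation, "UQwQhDrn"; after the second, "QUQwDhnr".

QUQwDhnr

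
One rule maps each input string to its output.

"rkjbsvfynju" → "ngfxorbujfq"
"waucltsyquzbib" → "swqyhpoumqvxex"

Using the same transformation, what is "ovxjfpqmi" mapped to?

The pattern: shift every letter 4 places backward in the alphabet (wrapping around).
"ovxjfpqmi" → "krtfblmie".

krtfblmie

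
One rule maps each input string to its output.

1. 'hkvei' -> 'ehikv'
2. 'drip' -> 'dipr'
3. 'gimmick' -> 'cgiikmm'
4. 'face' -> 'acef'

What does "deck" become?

cdek

Looking at the pairs, the operation is to sort the characters into alphabetical order.
On "deck" that produces "cdek".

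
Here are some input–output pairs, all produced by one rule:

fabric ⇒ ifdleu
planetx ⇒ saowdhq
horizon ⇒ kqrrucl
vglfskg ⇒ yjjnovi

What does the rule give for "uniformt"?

xwqpluir

Looking at the pairs, the operation is to shift every letter 3 places forward in the alphabet (wrapping around), then take characters alternately from the front and the back (1st, last, 2nd, 2nd-last, ...).
Applying both steps to "uniformt": "xqlirupw", then "xwqpluir".
(Check on "fabric": → "ideulf" → "ifdleu" ✓)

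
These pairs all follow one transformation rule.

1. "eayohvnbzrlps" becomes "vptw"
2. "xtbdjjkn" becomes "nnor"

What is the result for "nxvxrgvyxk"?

Rule — shift every letter 4 places forward in the alphabet (wrapping around), then keep only the last 4 characters.
Applying both steps to "nxvxrgvyxk": "rbzbvkzcbo", then "zcbo".

zcbo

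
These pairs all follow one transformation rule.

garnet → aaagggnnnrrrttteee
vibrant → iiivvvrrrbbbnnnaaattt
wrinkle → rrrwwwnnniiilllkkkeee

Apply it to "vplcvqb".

pppvvvccclllqqqvvvbbb

Rule — swap each adjacent pair of characters (1↔2, 3↔4, ...), then repeat every character 3 times.
For "vplcvqb", step one produces "pvclqvb"; step two turns that into "pppvvvccclllqqqvvvbbb".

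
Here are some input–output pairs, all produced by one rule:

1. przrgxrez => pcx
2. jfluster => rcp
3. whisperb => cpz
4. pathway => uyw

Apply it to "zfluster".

The pattern: shift every letter 2 places backward in the alphabet (wrapping around), then keep only the last 3 characters.
Applying that to "zfluster" gives "rcp".

rcp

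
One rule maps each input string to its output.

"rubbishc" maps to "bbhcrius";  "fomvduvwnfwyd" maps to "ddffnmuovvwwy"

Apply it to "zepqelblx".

ebleplxqz

The pattern: sort the characters into alphabetical order, then swap each adjacent pair of characters (1↔2, 3↔4, ...).
"zepqelblx" → "beellpqxz" → "ebleplxqz".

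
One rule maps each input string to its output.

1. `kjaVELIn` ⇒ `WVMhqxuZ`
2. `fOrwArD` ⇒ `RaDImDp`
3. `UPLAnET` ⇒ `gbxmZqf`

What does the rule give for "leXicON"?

XQjUOaz

The pattern: flip the case of every letter, then shift every letter 12 places forward in the alphabet (wrapping around).
On "leXicON" that produces "XQjUOaz".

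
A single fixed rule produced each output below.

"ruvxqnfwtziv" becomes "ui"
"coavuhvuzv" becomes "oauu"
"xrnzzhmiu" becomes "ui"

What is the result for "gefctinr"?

The pattern: move the last character to the front, then keep only the vowels.
Applying both steps to "gefctinr": "rgefctin", then "ei".

ei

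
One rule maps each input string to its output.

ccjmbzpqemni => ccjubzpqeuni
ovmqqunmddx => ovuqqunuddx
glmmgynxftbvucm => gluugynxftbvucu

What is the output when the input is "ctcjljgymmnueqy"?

ctcjljgyuunueqy

In each case the input is transformed by: replace every "m" with "u".
For "ctcjljgymmnueqy" the result is "ctcjljgyuunueqy".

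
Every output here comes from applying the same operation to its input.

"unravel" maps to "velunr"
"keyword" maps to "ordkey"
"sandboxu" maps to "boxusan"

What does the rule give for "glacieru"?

ierugla

What's happening: move the first 3 characters to the end (rotate left by 3), then delete the first character.
"glacieru" → "cierugla" → "ierugla".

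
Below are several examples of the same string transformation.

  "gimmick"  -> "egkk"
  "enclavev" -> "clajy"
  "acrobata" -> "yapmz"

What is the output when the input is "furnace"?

dspl

Each output is the input with this applied: delete the last 3 characters, then shift every letter 2 places backward in the alphabet (wrapping around).
Starting from "furnace": after the first operation, "furn"; after the second, "dspl".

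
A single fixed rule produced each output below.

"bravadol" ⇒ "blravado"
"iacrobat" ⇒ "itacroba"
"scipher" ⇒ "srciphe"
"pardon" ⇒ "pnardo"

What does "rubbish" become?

rhubbis

Rule — swap the first and last characters, then move the last character to the front.
Starting from "rubbish": after the first operation, "hubbisr"; after the second, "rhubbis".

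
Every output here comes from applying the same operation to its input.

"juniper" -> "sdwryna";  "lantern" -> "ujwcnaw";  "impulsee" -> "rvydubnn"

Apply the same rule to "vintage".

erwcjpn

Each output is the input with this applied: shift every letter 9 places forward in the alphabet (wrapping around).
Applying that to "vintage" gives "erwcjpn".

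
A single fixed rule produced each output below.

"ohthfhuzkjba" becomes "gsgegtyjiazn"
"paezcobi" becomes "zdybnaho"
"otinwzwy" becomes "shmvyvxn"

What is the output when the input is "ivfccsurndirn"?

uebbrtqmchqmh

The pattern: move the first character to the end, then shift every letter 1 place backward in the alphabet (wrapping around).
Starting from "ivfccsurndirn": after the first operation, "vfccsurndirni"; after the second, "uebbrtqmchqmh".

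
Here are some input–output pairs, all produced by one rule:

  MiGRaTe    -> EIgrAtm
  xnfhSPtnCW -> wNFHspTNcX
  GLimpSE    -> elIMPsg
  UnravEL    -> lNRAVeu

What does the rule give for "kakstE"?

Rule — flip the case of every letter, then swap the first and last characters.
For "kakstE", step one produces "KAKSTe"; step two turns that into "eAKSTK".

eAKSTK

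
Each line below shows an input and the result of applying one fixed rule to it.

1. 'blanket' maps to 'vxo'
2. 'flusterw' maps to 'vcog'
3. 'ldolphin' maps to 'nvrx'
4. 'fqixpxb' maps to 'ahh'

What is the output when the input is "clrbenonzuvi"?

vlxxes

Looking at the pairs, the operation is to shift every letter 10 places forward in the alphabet (wrapping around), then keep every other character starting from the second (positions 2nd, 4th, 6th, ...).
Starting from "clrbenonzuvi": after the first operation, "mvbloxyxjefs"; after the second, "vlxxes".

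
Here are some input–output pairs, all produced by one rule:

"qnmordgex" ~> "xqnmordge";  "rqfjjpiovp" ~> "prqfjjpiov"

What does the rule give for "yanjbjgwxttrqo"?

The transformation: move the last character to the front.
For "yanjbjgwxttrqo" the result is "oyanjbjgwxttrq".

oyanjbjgwxttrq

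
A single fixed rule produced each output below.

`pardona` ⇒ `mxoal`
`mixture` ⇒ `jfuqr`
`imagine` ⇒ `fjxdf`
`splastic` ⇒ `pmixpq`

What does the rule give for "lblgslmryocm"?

iyidpijovl

The rule is to delete the last 2 characters, then shift every letter 3 places backward in the alphabet (wrapping around).
For "lblgslmryocm", step one produces "lblgslmryo"; step two turns that into "iyidpijovl".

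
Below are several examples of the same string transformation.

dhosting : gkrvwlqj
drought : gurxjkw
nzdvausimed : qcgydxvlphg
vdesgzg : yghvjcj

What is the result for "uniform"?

In each case the input is transformed by: shift every letter 3 places forward in the alphabet (wrapping around).
For "uniform" the result is "xqlirup".

xqlirup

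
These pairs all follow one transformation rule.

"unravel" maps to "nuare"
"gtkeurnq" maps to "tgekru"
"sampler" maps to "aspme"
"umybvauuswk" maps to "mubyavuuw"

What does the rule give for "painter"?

Rule — swap each adjacent pair of characters (1↔2, 3↔4, ...), then delete the last 2 characters.
Working it through for "painter": intermediate "apnietr", final "apnie".

apnie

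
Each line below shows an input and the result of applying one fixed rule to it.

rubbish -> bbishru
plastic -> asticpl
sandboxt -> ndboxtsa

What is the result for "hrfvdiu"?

fvdiuhr

What's happening: move the first 2 characters to the end (rotate left by 2).
On "hrfvdiu" that produces "fvdiuhr".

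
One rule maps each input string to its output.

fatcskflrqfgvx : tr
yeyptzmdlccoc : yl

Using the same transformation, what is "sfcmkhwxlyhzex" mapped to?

cl

Rule — keep every other character starting from the first (positions 1st, 3rd, 5th, ...), then keep one character in every 3, starting at position 2 (positions 2nd, 5th, 8th, ...).
For "sfcmkhwxlyhzex", step one produces "sckwlhe"; step two turns that into "cl".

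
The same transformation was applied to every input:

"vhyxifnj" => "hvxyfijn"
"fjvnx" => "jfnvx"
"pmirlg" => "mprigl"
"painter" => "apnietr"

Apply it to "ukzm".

kumz

What's happening: swap each adjacent pair of characters (1↔2, 3↔4, ...).
On "ukzm" that produces "kumz".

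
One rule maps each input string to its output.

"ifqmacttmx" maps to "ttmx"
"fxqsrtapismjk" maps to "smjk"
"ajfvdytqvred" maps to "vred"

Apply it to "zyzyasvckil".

ckil

Each output is the input with this applied: keep only the last 4 characters.
On "zyzyasvckil" that produces "ckil".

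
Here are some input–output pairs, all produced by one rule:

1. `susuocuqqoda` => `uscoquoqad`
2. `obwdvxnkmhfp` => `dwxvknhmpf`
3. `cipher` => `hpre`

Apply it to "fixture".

Each output is the input with this applied: delete the first 2 characters, then swap each adjacent pair of characters (1↔2, 3↔4, ...).
Working it through for "fixture": intermediate "xture", final "txrue".

txrue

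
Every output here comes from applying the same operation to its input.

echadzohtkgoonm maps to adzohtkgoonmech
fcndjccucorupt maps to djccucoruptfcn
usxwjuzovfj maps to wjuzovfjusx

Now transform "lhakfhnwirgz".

Rule — move the first 3 characters to the end (rotate left by 3).
On "lhakfhnwirgz" that produces "kfhnwirgzlha".

kfhnwirgzlha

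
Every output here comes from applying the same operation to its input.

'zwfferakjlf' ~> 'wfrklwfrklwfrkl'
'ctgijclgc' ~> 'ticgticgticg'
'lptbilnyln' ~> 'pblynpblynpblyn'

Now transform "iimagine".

The pattern: keep every other character starting from the second (positions 2nd, 4th, 6th, ...), then write the whole string 3 times in a row.
Working it through for "iimagine": intermediate "iaie", final "iaieiaieiaie".

iaieiaieiaie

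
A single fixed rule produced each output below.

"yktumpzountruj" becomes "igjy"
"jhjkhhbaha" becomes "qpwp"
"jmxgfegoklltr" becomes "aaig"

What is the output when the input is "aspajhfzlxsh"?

The rule is to shift every letter 11 places backward in the alphabet (wrapping around), then keep only the last 4 characters.
So "aspajhfzlxsh" becomes "amhw".
(Check on "jhjkhhbaha": → "ywyzwwqpwp" → "qpwp" ✓)

amhw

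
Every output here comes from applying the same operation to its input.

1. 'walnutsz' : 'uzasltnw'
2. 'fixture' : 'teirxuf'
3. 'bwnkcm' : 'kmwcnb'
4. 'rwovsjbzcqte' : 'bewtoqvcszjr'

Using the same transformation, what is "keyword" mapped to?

Each output is the input with this applied: take characters alternately from the front and the back (1st, last, 2nd, 2nd-last, ...), then swap the first and last characters.
On "keyword": the first step gives "kderyow", and the second then gives "wderyok".

wderyok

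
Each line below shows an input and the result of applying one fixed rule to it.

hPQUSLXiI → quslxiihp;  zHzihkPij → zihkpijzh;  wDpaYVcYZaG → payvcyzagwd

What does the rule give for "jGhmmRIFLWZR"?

hmmriflwzrjg

Looking at the pairs, the operation is to move the first 2 characters to the end (rotate left by 2), then convert every letter to lowercase.
"jGhmmRIFLWZR" → "hmmRIFLWZRjG" → "hmmriflwzrjg".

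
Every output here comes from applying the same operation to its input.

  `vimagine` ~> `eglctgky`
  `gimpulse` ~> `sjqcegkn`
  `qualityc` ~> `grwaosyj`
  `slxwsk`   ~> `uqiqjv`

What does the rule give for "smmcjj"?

The rule is to shift every letter 2 places backward in the alphabet (wrapping around), then swap the front and back halves of the string.
Working it through for "smmcjj": intermediate "qkkahh", final "ahhqkk".

ahhqkk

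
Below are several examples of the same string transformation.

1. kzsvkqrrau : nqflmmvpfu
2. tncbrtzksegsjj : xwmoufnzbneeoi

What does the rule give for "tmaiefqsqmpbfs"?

vdzalnlhkwanoh

The pattern: shift every letter 5 places backward in the alphabet (wrapping around), then move the first 2 characters to the end (rotate left by 2).
"tmaiefqsqmpbfs" → "ohvdzalnlhkwan" → "vdzalnlhkwanoh".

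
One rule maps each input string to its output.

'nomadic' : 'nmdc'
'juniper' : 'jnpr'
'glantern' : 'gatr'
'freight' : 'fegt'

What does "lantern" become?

The pattern: keep every other character starting from the first (positions 1st, 3rd, 5th, ...).
On "lantern" that produces "lnen".

lnen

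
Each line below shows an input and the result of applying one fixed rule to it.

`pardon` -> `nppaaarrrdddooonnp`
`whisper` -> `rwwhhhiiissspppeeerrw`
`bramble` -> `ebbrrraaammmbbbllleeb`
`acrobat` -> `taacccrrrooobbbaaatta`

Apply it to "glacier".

rgglllaaaccciiieeerrg

Rule — repeat every character 3 times, then swap the first and last characters.
Starting from "glacier": after the first operation, "ggglllaaaccciiieeerrr"; after the second, "rgglllaaaccciiieeerrg".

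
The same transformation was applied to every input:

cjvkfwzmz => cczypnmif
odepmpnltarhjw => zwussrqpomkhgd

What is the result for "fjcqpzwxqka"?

The pattern: sort the characters into reverse alphabetical order, then shift every letter 3 places forward in the alphabet (wrapping around).
"fjcqpzwxqka" → "zxwqqpkjfca" → "cazttsnmifd".
(Check on "odepmpnltarhjw": → "wtrpponmljheda" → "zwussrqpomkhgd" ✓)

cazttsnmifd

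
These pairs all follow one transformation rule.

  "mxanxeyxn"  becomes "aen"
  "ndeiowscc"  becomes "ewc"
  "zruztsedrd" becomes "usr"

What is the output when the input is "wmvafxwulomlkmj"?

vxllj

The rule is to keep one character in every 3, starting at position 3 (positions 3rd, 6th, 9th, ...).
Applying that to "wmvafxwulomlkmj" gives "vxllj".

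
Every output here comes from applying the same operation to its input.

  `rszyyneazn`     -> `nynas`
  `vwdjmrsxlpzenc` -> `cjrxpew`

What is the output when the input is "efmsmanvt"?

vsaf

Each output is the input with this applied: keep every other character starting from the second (positions 2nd, 4th, 6th, ...), then swap the first and last characters.
Starting from "efmsmanvt": after the first operation, "fsav"; after the second, "vsaf".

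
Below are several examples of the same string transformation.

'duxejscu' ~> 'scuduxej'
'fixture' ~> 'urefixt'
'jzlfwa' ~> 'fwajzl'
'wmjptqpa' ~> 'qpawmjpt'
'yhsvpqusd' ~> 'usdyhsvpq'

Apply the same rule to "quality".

Rule — move the last 3 characters to the front (rotate right by 3).
On "quality" that produces "ityqual".

ityqual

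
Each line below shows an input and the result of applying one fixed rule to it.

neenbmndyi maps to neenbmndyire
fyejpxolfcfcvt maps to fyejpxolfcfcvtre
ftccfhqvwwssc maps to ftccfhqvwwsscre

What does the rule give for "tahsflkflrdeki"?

tahsflkflrdekire

Each output is the input with this applied: append "re".
Doing the same to "tahsflkflrdeki": "tahsflkflrdekire".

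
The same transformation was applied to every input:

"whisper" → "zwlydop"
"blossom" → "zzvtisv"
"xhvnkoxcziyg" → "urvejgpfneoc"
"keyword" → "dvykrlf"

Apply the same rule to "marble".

What's happening: move the first 3 characters to the end (rotate left by 3), then shift every letter 7 places forward in the alphabet (wrapping around).
Doing the same to "marble": "islthy".

islthy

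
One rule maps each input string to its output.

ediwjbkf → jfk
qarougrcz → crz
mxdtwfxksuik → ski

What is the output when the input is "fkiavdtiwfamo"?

mao

The rule is to swap each adjacent pair of characters (1↔2, 3↔4, ...), then keep only the last 3 characters.
So "fkiavdtiwfamo" becomes "mao".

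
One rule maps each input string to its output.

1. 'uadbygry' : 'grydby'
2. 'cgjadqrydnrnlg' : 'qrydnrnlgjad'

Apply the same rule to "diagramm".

ammagr

The pattern: delete the first 2 characters, then move the first 3 characters to the end (rotate left by 3).
Doing the same to "diagramm": "ammagr".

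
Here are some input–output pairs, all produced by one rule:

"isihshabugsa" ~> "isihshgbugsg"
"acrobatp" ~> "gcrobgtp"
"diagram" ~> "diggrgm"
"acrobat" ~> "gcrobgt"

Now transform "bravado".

The rule is to replace every "a" with "g".
On "bravado" that produces "brgvgdo".

brgvgdo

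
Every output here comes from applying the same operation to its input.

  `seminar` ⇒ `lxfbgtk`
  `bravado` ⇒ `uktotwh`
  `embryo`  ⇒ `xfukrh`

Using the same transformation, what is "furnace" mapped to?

The transformation: shift every letter 7 places backward in the alphabet (wrapping around).
For "furnace" the result is "ynkgtvx".

ynkgtvx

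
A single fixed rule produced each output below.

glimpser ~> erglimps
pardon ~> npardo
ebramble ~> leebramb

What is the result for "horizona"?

nahorizo

Rule — swap the front and back halves of the string, then move the first 2 characters to the end (rotate left by 2).
Applying both steps to "horizona": "zonahori", then "nahorizo".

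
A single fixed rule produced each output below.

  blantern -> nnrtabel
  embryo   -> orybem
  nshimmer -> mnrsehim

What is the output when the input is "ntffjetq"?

The rule is to sort the characters into alphabetical order, then swap the front and back halves of the string.
Starting from "ntffjetq": after the first operation, "effjnqtt"; after the second, "nqtteffj".

nqtteffj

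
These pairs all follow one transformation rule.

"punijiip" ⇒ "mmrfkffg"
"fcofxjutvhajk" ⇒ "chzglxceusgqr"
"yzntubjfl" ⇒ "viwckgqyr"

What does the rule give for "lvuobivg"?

Each output is the input with this applied: take characters alternately from the front and the back (1st, last, 2nd, 2nd-last, ...), then shift every letter 3 places backward in the alphabet (wrapping around).
Applying that to "lvuobivg" gives "idssrfly".

idssrfly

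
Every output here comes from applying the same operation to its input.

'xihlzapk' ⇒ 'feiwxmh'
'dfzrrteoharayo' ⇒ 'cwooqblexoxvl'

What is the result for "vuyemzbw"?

rvbjwyt

Each output is the input with this applied: delete the first character, then shift every letter 3 places backward in the alphabet (wrapping around).
Doing the same to "vuyemzbw": "rvbjwyt".
(Check on "dfzrrteoharayo": → "fzrrteoharayo" → "cwooqblexoxvl" ✓)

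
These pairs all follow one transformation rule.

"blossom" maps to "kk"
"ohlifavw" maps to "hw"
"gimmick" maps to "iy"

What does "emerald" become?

ah

Looking at the pairs, the operation is to keep one character in every 3, starting at position 3 (positions 3rd, 6th, 9th, ...), then shift every letter 4 places backward in the alphabet (wrapping around).
"emerald" → "el" → "ah".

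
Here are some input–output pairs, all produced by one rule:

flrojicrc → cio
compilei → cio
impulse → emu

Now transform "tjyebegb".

bet

In each case the input is transformed by: sort the characters into alphabetical order, then keep one character in every 3, starting at position 1 (positions 1st, 4th, 7th, ...).
Applying both steps to "tjyebegb": "bbeegjty", then "bet".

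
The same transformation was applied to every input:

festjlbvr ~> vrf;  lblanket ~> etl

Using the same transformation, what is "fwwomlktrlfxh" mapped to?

xhf

The pattern: move the first character to the end, then keep only the last 3 characters.
Applying both steps to "fwwomlktrlfxh": "wwomlktrlfxhf", then "xhf".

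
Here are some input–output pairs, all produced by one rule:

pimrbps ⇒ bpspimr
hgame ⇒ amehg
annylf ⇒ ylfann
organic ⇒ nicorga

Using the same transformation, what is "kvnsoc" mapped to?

sockvn

Looking at the pairs, the operation is to move the last 3 characters to the front (rotate right by 3).
On "kvnsoc" that produces "sockvn".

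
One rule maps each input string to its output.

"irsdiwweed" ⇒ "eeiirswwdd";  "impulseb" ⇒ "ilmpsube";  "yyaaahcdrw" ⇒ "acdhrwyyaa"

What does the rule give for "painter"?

The pattern: sort the characters into alphabetical order, then move the first 2 characters to the end (rotate left by 2).
"painter" → "aeinprt" → "inprtae".

inprtae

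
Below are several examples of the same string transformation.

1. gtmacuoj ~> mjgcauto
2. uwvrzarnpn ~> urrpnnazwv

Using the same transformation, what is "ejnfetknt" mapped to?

The pattern: sort the characters into reverse alphabetical order, then move the first 3 characters to the end (rotate left by 3).
For "ejnfetknt" the result is "nkjfeettn".

nkjfeettn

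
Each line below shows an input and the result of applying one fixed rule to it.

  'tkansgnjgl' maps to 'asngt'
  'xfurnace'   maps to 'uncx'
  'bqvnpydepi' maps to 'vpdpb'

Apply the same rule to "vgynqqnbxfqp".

Each output is the input with this applied: move the first character to the end, then keep every other character starting from the second (positions 2nd, 4th, 6th, ...).
So "vgynqqnbxfqp" becomes "yqnxqv".

yqnxqv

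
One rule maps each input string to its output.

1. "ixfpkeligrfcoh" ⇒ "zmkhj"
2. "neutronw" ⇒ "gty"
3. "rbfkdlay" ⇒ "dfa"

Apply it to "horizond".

qbf

The transformation: keep one character in every 3, starting at position 2 (positions 2nd, 5th, 8th, ...), then shift every letter 2 places forward in the alphabet (wrapping around).
Working it through for "horizond": intermediate "ozd", final "qbf".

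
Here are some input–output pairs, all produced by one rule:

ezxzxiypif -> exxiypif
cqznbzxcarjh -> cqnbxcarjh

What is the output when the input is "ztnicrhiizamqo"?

tnicrhiiamqo

Each output is the input with this applied: remove every "z".
On "ztnicrhiizamqo" that produces "tnicrhiiamqo".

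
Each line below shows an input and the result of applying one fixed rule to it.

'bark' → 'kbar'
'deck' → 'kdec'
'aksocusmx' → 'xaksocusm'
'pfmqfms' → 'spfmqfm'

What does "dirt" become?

The rule is to move the last character to the front.
Applying that to "dirt" gives "tdir".

tdir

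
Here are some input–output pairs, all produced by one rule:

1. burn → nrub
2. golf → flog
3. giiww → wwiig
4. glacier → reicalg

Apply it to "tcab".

bact

Each output is the input with this applied: reverse the string.
So "tcab" becomes "bact".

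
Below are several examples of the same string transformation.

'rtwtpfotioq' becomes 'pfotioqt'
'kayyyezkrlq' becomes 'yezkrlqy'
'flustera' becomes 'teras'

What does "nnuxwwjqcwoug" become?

wwjqcwougx

What's happening: delete the first 3 characters, then move the first character to the end.
For "nnuxwwjqcwoug", step one produces "xwwjqcwoug"; step two turns that into "wwjqcwougx".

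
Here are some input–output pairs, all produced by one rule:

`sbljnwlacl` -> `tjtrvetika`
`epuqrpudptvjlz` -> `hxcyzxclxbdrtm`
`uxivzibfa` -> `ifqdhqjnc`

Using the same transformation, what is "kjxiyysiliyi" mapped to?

Looking at the pairs, the operation is to shift every letter 8 places forward in the alphabet (wrapping around), then swap the first and last characters.
"kjxiyysiliyi" → "srfqggaqtqgq" → "qrfqggaqtqgs".
(Check on "uxivzibfa": → "cfqdhqjni" → "ifqdhqjnc" ✓)

qrfqggaqtqgs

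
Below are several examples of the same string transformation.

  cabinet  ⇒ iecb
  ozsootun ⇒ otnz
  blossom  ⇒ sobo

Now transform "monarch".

acmn

The pattern: move the first 3 characters to the end (rotate left by 3), then keep every other character starting from the first (positions 1st, 3rd, 5th, ...).
On "monarch": the first step gives "archmon", and the second then gives "acmn".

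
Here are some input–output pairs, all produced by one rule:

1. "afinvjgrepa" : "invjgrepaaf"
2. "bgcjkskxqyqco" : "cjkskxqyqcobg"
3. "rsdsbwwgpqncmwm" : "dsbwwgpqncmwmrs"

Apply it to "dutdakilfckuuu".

Rule — move the first 2 characters to the end (rotate left by 2).
On "dutdakilfckuuu" that produces "tdakilfckuuudu".

tdakilfckuuudu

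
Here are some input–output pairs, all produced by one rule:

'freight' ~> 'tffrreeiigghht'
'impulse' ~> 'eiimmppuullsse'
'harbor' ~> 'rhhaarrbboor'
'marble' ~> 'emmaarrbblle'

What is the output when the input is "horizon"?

What's happening: double every character, then move the last character to the front.
Starting from "horizon": after the first operation, "hhoorriizzoonn"; after the second, "nhhoorriizzoon".

nhhoorriizzoon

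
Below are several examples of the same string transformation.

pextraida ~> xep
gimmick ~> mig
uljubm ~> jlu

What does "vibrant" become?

Rule — reverse the string, then keep only the last 3 characters.
For "vibrant", step one produces "tnarbiv"; step two turns that into "biv".

biv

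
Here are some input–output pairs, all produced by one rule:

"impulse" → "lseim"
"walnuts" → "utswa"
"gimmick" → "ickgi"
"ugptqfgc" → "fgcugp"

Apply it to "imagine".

Looking at the pairs, the operation is to move the last 3 characters to the front (rotate right by 3), then delete the last 2 characters.
Working it through for "imagine": intermediate "ineimag", final "ineim".
(Check on "walnuts": → "utswaln" → "utswa" ✓)

ineim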